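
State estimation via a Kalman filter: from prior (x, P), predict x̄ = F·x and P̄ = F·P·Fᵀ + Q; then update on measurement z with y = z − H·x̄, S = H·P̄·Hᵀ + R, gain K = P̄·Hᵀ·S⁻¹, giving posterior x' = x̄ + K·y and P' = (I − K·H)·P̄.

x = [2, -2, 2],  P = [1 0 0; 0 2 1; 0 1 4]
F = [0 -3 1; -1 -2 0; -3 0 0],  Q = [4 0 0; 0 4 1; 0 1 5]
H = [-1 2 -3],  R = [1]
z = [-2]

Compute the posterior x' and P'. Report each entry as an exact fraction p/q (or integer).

x̄ = F·x = [8, 2, -6]
P̄ = F·P·Fᵀ + Q = [20 10 0; 10 13 4; 0 4 14]
y = z − H·x̄ = [-16]
S = H·P̄·Hᵀ + R = [111]
K = P̄·Hᵀ·S⁻¹ = [0; 4/111; -34/111]
x' = x̄ + K·y = [8, 158/111, -122/111]
P' = (I − K·H)·P̄ = [20 10 0; 10 1427/111 580/111; 0 580/111 398/111]

x' = [8, 158/111, -122/111]
P' = [20 10 0; 10 1427/111 580/111; 0 580/111 398/111]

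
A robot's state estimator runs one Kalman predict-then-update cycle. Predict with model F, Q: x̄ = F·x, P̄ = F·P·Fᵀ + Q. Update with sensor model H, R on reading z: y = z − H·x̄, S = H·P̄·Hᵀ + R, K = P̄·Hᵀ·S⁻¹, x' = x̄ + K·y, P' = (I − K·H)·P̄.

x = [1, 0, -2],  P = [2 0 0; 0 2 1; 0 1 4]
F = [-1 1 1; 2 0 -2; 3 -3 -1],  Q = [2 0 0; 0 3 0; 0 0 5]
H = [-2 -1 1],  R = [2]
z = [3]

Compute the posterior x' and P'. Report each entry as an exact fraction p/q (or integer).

x' = [-12/5, 273/50, 37/10]
P' = [3 -59/10 -1/2; -59/10 1971/100 169/20; -1/2 169/20 35/4]

x̄ = F·x = [-3, 6, 5]
P̄ = F·P·Fᵀ + Q = [12 -14 -20; -14 27 26; -20 26 51]
y = z − H·x̄ = [-2]
S = H·P̄·Hᵀ + R = [100]
K = P̄·Hᵀ·S⁻¹ = [-3/10; 27/100; 13/20]
x' = x̄ + K·y = [-12/5, 273/50, 37/10]
P' = (I − K·H)·P̄ = [3 -59/10 -1/2; -59/10 1971/100 169/20; -1/2 169/20 35/4]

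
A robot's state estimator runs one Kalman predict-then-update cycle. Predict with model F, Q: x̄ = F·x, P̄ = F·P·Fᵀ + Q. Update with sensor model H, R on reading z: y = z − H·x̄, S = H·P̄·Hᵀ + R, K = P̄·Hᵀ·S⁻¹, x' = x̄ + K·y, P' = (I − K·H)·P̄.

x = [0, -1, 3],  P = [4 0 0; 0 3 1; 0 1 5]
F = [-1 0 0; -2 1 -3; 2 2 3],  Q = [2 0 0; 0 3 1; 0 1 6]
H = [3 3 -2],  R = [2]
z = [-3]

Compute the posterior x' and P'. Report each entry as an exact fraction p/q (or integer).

x' = [2378/1893, -1923/631, -2206/1893]
P' = [7994/1893 -1158/631 6722/1893; -1158/631 4144/631 4372/631; 6722/1893 4372/631 30134/1893]

x̄ = F·x = [0, -10, 7]
P̄ = F·P·Fᵀ + Q = [6 8 -8; 8 61 -57; -8 -57 91]
y = z − H·x̄ = [41]
S = H·P̄·Hᵀ + R = [1893]
K = P̄·Hᵀ·S⁻¹ = [58/1893; 107/631; -377/1893]
x' = x̄ + K·y = [2378/1893, -1923/631, -2206/1893]
P' = (I − K·H)·P̄ = [7994/1893 -1158/631 6722/1893; -1158/631 4144/631 4372/631; 6722/1893 4372/631 30134/1893]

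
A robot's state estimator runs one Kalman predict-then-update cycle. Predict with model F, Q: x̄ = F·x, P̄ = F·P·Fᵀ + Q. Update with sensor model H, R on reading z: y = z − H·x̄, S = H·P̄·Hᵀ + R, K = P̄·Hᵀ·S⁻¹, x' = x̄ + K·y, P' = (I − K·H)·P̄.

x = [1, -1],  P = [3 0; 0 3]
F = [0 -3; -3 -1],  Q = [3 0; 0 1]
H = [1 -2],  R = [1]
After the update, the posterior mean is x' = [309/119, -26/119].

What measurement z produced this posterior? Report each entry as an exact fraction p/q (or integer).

z = [3]

x̄ = F·x = [3, -2]
P̄ = F·P·Fᵀ + Q = [30 9; 9 31]
S = H·P̄·Hᵀ + R = [119]
K = P̄·Hᵀ·S⁻¹ = [12/119; -53/119]
x' − x̄ = [-48/119, 212/119] = K·y
y = (KᵀK)⁻¹·Kᵀ·(x' − x̄) = [-4]
z = y + H·x̄ = [-4] + [7] = [3]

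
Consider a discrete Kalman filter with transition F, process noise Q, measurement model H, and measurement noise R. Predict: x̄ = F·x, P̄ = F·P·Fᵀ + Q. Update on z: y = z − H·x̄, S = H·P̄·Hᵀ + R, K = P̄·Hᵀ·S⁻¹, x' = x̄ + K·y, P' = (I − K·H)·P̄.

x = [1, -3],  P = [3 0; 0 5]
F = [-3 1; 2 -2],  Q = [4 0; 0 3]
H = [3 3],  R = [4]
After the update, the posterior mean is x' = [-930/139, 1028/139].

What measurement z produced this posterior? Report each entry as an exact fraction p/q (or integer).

z = [2]

x̄ = F·x = [-6, 8]
P̄ = F·P·Fᵀ + Q = [36 -28; -28 35]
S = H·P̄·Hᵀ + R = [139]
K = P̄·Hᵀ·S⁻¹ = [24/139; 21/139]
x' − x̄ = [-96/139, -84/139] = K·y
y = (KᵀK)⁻¹·Kᵀ·(x' − x̄) = [-4]
z = y + H·x̄ = [-4] + [6] = [2]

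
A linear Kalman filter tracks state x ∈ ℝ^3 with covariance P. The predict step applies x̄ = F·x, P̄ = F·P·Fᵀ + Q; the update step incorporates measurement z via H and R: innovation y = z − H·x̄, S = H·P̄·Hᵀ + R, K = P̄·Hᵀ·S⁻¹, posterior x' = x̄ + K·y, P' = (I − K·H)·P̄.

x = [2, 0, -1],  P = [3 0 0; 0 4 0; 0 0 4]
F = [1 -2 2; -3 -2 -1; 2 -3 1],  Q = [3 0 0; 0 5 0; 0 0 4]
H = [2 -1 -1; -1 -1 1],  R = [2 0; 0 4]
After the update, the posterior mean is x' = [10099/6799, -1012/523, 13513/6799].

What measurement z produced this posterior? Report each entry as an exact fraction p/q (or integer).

x̄ = F·x = [0, -5, 3]
P̄ = F·P·Fᵀ + Q = [38 -1 38; -1 52 2; 38 2 56]
S = H·P̄·Hᵀ + R = [118 35; 35 68]
K = P̄·Hᵀ·S⁻¹ = [2617/6799 -1247/6799; -161/523 -294/523; 664/6799 1258/6799]
x' − x̄ = [10099/6799, 1603/523, -6884/6799] = K·y
y = (KᵀK)⁻¹·Kᵀ·(x' − x̄) = [1, -6]
z = y + H·x̄ = [1, -6] + [2, 8] = [3, 2]

z = [3, 2]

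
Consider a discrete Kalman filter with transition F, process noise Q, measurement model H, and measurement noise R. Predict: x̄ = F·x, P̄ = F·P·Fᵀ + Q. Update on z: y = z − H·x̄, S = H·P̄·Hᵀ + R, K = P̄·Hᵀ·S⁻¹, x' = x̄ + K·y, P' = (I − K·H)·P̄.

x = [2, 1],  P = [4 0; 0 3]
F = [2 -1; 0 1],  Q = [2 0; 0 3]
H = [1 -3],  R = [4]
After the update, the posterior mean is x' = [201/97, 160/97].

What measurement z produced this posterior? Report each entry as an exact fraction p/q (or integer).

z = [-3]

x̄ = F·x = [3, 1]
P̄ = F·P·Fᵀ + Q = [21 -3; -3 6]
S = H·P̄·Hᵀ + R = [97]
K = P̄·Hᵀ·S⁻¹ = [30/97; -21/97]
x' − x̄ = [-90/97, 63/97] = K·y
y = (KᵀK)⁻¹·Kᵀ·(x' − x̄) = [-3]
z = y + H·x̄ = [-3] + [0] = [-3]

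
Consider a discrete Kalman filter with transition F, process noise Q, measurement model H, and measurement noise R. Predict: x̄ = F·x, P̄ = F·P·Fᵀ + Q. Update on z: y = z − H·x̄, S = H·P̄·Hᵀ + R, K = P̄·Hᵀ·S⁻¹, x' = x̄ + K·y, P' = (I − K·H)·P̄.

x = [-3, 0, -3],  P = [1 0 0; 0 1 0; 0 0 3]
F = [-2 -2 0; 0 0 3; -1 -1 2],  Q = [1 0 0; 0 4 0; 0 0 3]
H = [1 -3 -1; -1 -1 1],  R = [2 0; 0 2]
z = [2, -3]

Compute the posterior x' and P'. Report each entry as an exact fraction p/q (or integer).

x̄ = F·x = [6, -9, -3]
P̄ = F·P·Fᵀ + Q = [9 0 4; 0 31 18; 4 18 17]
y = z − H·x̄ = [-34, -3]
S = H·P̄·Hᵀ + R = [407 39; 39 15]
K = P̄·Hᵀ·S⁻¹ = [45/764 -1115/2292; -193/764 -481/2292; -135/764 289/2292]
x' = x̄ + K·y = [4169/764, 167/764, 2009/764]
P' = (I − K·H)·P̄ = [7189/1146 245/1146 6319/1146; 245/1146 265/1146 29/1146; 6319/1146 29/1146 6637/1146]

x' = [4169/764, 167/764, 2009/764]
P' = [7189/1146 245/1146 6319/1146; 245/1146 265/1146 29/1146; 6319/1146 29/1146 6637/1146]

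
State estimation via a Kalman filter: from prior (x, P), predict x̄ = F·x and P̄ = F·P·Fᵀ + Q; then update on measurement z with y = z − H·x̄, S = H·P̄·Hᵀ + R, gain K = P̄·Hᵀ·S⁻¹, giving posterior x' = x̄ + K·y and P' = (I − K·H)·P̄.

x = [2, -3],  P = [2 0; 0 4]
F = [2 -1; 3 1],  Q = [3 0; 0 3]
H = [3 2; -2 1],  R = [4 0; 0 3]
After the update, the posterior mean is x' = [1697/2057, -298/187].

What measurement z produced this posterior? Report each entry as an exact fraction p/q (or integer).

x̄ = F·x = [7, 3]
P̄ = F·P·Fᵀ + Q = [15 8; 8 25]
S = H·P̄·Hᵀ + R = [335 -48; -48 56]
K = P̄·Hᵀ·S⁻¹ = [295/2057 -2221/8228; 52/187 597/1496]
x' − x̄ = [-12702/2057, -859/187] = K·y
y = (KᵀK)⁻¹·Kᵀ·(x' − x̄) = [-28, 8]
z = y + H·x̄ = [-28, 8] + [27, -11] = [-1, -3]

z = [-1, -3]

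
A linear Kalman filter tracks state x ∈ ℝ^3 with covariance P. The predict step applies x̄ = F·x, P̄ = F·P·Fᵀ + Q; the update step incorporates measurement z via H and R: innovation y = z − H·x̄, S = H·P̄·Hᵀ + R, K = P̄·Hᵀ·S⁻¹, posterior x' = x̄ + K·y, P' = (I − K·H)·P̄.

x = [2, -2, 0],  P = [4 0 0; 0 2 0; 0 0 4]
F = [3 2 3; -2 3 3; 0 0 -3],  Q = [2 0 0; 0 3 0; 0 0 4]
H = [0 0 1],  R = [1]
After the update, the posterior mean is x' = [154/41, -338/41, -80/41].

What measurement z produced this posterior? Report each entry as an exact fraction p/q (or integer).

z = [-2]

x̄ = F·x = [2, -10, 0]
P̄ = F·P·Fᵀ + Q = [82 24 -36; 24 73 -36; -36 -36 40]
S = H·P̄·Hᵀ + R = [41]
K = P̄·Hᵀ·S⁻¹ = [-36/41; -36/41; 40/41]
x' − x̄ = [72/41, 72/41, -80/41] = K·y
y = (KᵀK)⁻¹·Kᵀ·(x' − x̄) = [-2]
z = y + H·x̄ = [-2] + [0] = [-2]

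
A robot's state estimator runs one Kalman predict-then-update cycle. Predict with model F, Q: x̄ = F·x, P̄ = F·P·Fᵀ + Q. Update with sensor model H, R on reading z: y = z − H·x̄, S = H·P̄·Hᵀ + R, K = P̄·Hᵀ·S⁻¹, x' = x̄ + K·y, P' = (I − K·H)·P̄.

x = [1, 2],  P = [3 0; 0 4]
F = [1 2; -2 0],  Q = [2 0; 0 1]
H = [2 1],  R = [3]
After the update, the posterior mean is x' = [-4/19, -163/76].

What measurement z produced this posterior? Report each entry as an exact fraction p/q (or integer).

z = [-3]

x̄ = F·x = [5, -2]
P̄ = F·P·Fᵀ + Q = [21 -6; -6 13]
S = H·P̄·Hᵀ + R = [76]
K = P̄·Hᵀ·S⁻¹ = [9/19; 1/76]
x' − x̄ = [-99/19, -11/76] = K·y
y = (KᵀK)⁻¹·Kᵀ·(x' − x̄) = [-11]
z = y + H·x̄ = [-11] + [8] = [-3]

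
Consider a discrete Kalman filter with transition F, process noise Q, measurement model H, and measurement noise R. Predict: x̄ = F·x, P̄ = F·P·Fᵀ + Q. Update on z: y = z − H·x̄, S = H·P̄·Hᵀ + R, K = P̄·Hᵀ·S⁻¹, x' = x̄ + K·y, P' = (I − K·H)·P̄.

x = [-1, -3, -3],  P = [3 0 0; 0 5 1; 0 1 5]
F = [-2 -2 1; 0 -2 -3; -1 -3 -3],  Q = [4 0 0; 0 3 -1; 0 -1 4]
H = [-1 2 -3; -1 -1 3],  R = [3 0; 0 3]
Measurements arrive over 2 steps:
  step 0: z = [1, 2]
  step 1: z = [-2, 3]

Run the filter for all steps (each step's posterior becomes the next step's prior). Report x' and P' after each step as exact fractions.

step 0: x̄ = F·x = [5, 15, 19]
step 0: P̄ = F·P·Fᵀ + Q = [37 9 24; 9 80 89; 24 89 115]
step 0: y = z − H·x̄ = [33, -35]
step 0: S = H·P̄·Hᵀ + R = [435 -366; -366 495]
step 0: K = P̄·Hᵀ·S⁻¹ = [-11843/27123 -2444/9041; 2576/27123 3886/9041; -3211/27123 3446/9041]
step 0: x' = x̄ + K·y = [472/9041, 27941/9041, 15848/9041]
step 0: P' = (I − K·H)·P̄ = [116470/27123 175415/27123 89963/27123; 175415/27123 393532/27123 201307/27123; 89963/27123 201307/27123 107428/27123]
step 1: x̄ = F·x = [-40978/9041, -103426/9041, -131839/9041]
step 1: P̄ = F·P·Fᵀ + Q = [2494168/27123 3298510/27123 4728904/27123; 3298510/27123 5038033/27123 6941245/27123; 4728904/27123 6941245/27123 9949396/27123]
step 1: y = z − H·x̄ = [-247725/9041, 278236/9041]
step 1: S = H·P̄·Hᵀ + R = [44156677/27123 -37953767/27123; -37953767/27123 33734260/27123]
step 1: K = P̄·Hᵀ·S⁻¹ = [-265289538/603477899 -148309858/603477899; 1210796/603477899 224747739/603477899; -100677503/603477899 211919701/603477899]
step 1: x' = x̄ + K·y = [-30484260/603477899, -20167870/603477899, 480267850/603477899]
step 1: P' = (I − K·H)·P̄ = [2763362988/603477899 4285927788/603477899 2201453734/603477899; 4285927788/603477899 9249731181/603477899 4736634062/603477899; 2201453734/603477899 4736634062/603477899 2524615633/603477899]

step 0: x' = [472/9041, 27941/9041, 15848/9041], P' = [116470/27123 175415/27123 89963/27123; 175415/27123 393532/27123 201307/27123; 89963/27123 201307/27123 107428/27123]
step 1: x' = [-30484260/603477899, -20167870/603477899, 480267850/603477899], P' = [2763362988/603477899 4285927788/603477899 2201453734/603477899; 4285927788/603477899 9249731181/603477899 4736634062/603477899; 2201453734/603477899 4736634062/603477899 2524615633/603477899]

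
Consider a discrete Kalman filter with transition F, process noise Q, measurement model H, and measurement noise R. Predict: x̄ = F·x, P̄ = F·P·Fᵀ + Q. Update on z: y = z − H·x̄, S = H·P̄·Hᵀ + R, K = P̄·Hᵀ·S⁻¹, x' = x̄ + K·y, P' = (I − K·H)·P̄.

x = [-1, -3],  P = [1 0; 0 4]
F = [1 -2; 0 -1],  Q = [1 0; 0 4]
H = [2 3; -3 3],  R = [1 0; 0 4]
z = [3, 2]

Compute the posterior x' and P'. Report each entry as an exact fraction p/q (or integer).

x̄ = F·x = [5, 3]
P̄ = F·P·Fᵀ + Q = [18 8; 8 8]
y = z − H·x̄ = [-16, 8]
S = H·P̄·Hᵀ + R = [241 -60; -60 94]
K = P̄·Hᵀ·S⁻¹ = [1920/9527 -1815/9527; 1880/9527 1200/9527]
x' = x̄ + K·y = [2395/9527, 8101/9527]
P' = (I − K·H)·P̄ = [1836/9527 -584/9527; -584/9527 1016/9527]

x' = [2395/9527, 8101/9527]
P' = [1836/9527 -584/9527; -584/9527 1016/9527]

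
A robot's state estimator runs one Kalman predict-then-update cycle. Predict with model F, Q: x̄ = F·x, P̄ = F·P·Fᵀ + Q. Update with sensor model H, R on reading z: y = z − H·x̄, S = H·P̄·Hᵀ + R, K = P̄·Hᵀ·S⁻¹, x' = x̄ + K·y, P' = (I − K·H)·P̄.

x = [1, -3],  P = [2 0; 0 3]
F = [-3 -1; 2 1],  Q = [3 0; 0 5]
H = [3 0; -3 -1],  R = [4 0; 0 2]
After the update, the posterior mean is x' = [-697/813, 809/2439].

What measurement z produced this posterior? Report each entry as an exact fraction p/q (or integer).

z = [-3, 2]

x̄ = F·x = [0, -1]
P̄ = F·P·Fᵀ + Q = [24 -15; -15 16]
S = H·P̄·Hᵀ + R = [220 -171; -171 144]
K = P̄·Hᵀ·S⁻¹ = [69/271 -76/813; -169/271 -1315/2439]
x' − x̄ = [-697/813, 3248/2439] = K·y
y = (KᵀK)⁻¹·Kᵀ·(x' − x̄) = [-3, 1]
z = y + H·x̄ = [-3, 1] + [0, 1] = [-3, 2]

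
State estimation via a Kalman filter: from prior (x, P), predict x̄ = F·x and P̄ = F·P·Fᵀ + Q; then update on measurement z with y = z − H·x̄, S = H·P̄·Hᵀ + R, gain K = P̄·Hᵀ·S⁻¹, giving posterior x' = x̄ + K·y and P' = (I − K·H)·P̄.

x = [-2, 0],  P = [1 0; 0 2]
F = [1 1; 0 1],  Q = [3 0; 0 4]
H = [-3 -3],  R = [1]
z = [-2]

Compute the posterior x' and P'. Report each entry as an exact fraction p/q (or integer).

x̄ = F·x = [-2, 0]
P̄ = F·P·Fᵀ + Q = [6 2; 2 6]
y = z − H·x̄ = [-8]
S = H·P̄·Hᵀ + R = [145]
K = P̄·Hᵀ·S⁻¹ = [-24/145; -24/145]
x' = x̄ + K·y = [-98/145, 192/145]
P' = (I − K·H)·P̄ = [294/145 -286/145; -286/145 294/145]

x' = [-98/145, 192/145]
P' = [294/145 -286/145; -286/145 294/145]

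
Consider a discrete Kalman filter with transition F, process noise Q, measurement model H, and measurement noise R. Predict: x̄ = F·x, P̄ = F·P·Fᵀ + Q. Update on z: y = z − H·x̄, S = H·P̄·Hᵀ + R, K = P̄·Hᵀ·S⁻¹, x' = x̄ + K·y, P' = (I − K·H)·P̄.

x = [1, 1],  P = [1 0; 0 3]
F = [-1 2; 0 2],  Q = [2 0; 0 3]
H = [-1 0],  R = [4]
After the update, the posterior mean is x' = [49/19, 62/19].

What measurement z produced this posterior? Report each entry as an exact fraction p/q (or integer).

x̄ = F·x = [1, 2]
P̄ = F·P·Fᵀ + Q = [15 12; 12 15]
S = H·P̄·Hᵀ + R = [19]
K = P̄·Hᵀ·S⁻¹ = [-15/19; -12/19]
x' − x̄ = [30/19, 24/19] = K·y
y = (KᵀK)⁻¹·Kᵀ·(x' − x̄) = [-2]
z = y + H·x̄ = [-2] + [-1] = [-3]

z = [-3]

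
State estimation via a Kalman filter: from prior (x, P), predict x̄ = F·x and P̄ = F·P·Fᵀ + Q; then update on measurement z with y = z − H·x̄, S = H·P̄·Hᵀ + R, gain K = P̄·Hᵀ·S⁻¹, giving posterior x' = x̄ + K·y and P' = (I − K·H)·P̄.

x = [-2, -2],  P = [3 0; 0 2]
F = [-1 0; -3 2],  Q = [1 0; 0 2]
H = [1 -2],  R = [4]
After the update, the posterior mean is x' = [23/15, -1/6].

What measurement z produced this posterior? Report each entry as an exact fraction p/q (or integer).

z = [2]

x̄ = F·x = [2, 2]
P̄ = F·P·Fᵀ + Q = [4 9; 9 37]
S = H·P̄·Hᵀ + R = [120]
K = P̄·Hᵀ·S⁻¹ = [-7/60; -13/24]
x' − x̄ = [-7/15, -13/6] = K·y
y = (KᵀK)⁻¹·Kᵀ·(x' − x̄) = [4]
z = y + H·x̄ = [4] + [-2] = [2]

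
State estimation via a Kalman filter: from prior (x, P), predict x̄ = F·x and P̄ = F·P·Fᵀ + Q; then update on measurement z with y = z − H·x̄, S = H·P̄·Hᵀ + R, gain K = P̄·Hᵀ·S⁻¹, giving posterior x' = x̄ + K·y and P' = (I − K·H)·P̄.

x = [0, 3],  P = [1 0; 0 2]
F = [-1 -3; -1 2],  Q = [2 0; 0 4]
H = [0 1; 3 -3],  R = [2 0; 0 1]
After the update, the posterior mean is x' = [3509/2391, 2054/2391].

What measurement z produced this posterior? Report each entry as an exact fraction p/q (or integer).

z = [2, 2]

x̄ = F·x = [-9, 6]
P̄ = F·P·Fᵀ + Q = [21 -11; -11 13]
S = H·P̄·Hᵀ + R = [15 -72; -72 505]
K = P̄·Hᵀ·S⁻¹ = [1357/2391 216/797; 1381/2391 -48/797]
x' − x̄ = [25028/2391, -12292/2391] = K·y
y = (KᵀK)⁻¹·Kᵀ·(x' − x̄) = [-4, 47]
z = y + H·x̄ = [-4, 47] + [6, -45] = [2, 2]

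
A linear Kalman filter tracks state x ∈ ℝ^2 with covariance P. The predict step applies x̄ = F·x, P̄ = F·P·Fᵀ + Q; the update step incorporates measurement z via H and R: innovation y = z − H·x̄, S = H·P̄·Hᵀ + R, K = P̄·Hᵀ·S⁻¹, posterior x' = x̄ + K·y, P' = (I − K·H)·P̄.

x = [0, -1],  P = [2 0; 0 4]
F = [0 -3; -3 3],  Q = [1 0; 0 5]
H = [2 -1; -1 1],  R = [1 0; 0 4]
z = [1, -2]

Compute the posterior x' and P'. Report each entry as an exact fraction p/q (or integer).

x̄ = F·x = [3, -3]
P̄ = F·P·Fᵀ + Q = [37 -36; -36 59]
y = z − H·x̄ = [-8, 4]
S = H·P̄·Hᵀ + R = [352 -241; -241 172]
K = P̄·Hᵀ·S⁻¹ = [1327/2463 814/2463; 121/821 623/821]
x' = x̄ + K·y = [29/2463, -939/821]
P' = (I − K·H)·P̄ = [4583/2463 2613/821; 2613/821 5105/821]

x' = [29/2463, -939/821]
P' = [4583/2463 2613/821; 2613/821 5105/821]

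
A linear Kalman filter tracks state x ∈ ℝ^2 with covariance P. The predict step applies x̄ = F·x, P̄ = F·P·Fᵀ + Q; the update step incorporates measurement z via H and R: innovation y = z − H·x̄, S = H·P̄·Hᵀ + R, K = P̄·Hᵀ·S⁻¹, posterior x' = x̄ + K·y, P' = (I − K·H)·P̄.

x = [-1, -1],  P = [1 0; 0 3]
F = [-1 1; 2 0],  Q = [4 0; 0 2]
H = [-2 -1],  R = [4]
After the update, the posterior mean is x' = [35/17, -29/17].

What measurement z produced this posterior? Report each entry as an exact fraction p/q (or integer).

z = [-3]

x̄ = F·x = [0, -2]
P̄ = F·P·Fᵀ + Q = [8 -2; -2 6]
S = H·P̄·Hᵀ + R = [34]
K = P̄·Hᵀ·S⁻¹ = [-7/17; -1/17]
x' − x̄ = [35/17, 5/17] = K·y
y = (KᵀK)⁻¹·Kᵀ·(x' − x̄) = [-5]
z = y + H·x̄ = [-5] + [2] = [-3]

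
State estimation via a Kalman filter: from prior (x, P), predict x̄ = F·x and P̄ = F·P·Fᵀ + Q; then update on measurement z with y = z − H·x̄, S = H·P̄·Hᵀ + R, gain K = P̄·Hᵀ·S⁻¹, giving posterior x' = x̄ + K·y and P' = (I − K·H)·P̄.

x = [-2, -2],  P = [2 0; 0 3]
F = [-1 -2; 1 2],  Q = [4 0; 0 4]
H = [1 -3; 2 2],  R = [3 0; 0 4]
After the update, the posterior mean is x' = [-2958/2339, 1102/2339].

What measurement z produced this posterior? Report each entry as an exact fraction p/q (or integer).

z = [-3, -2]

x̄ = F·x = [6, -6]
P̄ = F·P·Fᵀ + Q = [18 -14; -14 18]
S = H·P̄·Hᵀ + R = [267 -16; -16 36]
K = P̄·Hᵀ·S⁻¹ = [572/2339 774/2339; -580/2339 262/2339]
x' − x̄ = [-16992/2339, 15136/2339] = K·y
y = (KᵀK)⁻¹·Kᵀ·(x' − x̄) = [-27, -2]
z = y + H·x̄ = [-27, -2] + [24, 0] = [-3, -2]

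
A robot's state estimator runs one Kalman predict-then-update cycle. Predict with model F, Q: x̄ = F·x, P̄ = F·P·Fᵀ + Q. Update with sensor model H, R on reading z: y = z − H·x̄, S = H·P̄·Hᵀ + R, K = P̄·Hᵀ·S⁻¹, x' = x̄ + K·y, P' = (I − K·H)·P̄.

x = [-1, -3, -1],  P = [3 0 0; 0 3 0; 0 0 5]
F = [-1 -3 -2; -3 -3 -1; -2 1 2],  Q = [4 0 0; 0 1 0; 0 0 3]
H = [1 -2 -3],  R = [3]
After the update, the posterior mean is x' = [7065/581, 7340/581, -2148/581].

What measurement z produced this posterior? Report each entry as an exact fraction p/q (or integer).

x̄ = F·x = [12, 13, -3]
P̄ = F·P·Fᵀ + Q = [54 46 -23; 46 60 -1; -23 -1 38]
S = H·P̄·Hᵀ + R = [581]
K = P̄·Hᵀ·S⁻¹ = [31/581; -71/581; -135/581]
x' − x̄ = [93/581, -213/581, -405/581] = K·y
y = (KᵀK)⁻¹·Kᵀ·(x' − x̄) = [3]
z = y + H·x̄ = [3] + [-5] = [-2]

z = [-2]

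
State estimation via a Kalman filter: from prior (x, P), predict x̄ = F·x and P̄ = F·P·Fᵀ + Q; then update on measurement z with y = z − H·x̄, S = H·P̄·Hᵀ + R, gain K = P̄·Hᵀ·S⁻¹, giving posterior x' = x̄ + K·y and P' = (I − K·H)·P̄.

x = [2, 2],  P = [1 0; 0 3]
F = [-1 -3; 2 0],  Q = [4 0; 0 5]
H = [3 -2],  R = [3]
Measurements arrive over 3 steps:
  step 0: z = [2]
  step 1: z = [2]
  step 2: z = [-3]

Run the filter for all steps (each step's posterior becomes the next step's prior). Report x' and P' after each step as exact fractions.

step 0: x' = [592/351, 196/117], P' = [1232/351 566/117; 566/117 287/39]
step 1: x' = [235879/252124, 54649/126062], P' = [1031169/504248 673239/252124; 673239/252124 524175/126062]
step 2: x' = [-117033019/419766841, 459736122/419766841], P' = [855612631/419766841 1118007348/419766841; 1118007348/419766841 1742584197/419766841]

step 0: x̄ = F·x = [-8, 4]
step 0: P̄ = F·P·Fᵀ + Q = [32 -2; -2 9]
step 0: y = z − H·x̄ = [34]
step 0: S = H·P̄·Hᵀ + R = [351]
step 0: K = P̄·Hᵀ·S⁻¹ = [100/351; -8/117]
step 0: x' = x̄ + K·y = [592/351, 196/117]
step 0: P' = (I − K·H)·P̄ = [1232/351 566/117; 566/117 287/39]
step 1: x̄ = F·x = [-2356/351, 1184/351]
step 1: P̄ = F·P·Fᵀ + Q = [36071/351 -12652/351; -12652/351 6683/351]
step 1: y = z − H·x̄ = [10138/351]
step 1: S = H·P̄·Hᵀ + R = [504248/351]
step 1: K = P̄·Hᵀ·S⁻¹ = [133517/504248; -25661/252124]
step 1: x' = x̄ + K·y = [235879/252124, 54649/126062]
step 1: P' = (I − K·H)·P̄ = [1031169/504248 673239/252124; 673239/252124 524175/126062]
step 2: x̄ = F·x = [-563773/252124, 235879/126062]
step 2: P̄ = F·P·Fᵀ + Q = [29997329/504248 -5070603/252124; -5070603/252124 1661479/126062]
step 2: y = z − H·x̄ = [1878463/252124]
step 2: S = H·P̄·Hᵀ + R = [419766841/504248]
step 2: K = P̄·Hᵀ·S⁻¹ = [110274399/419766841; -43715450/419766841]
step 2: x' = x̄ + K·y = [-117033019/419766841, 459736122/419766841]
step 2: P' = (I − K·H)·P̄ = [855612631/419766841 1118007348/419766841; 1118007348/419766841 1742584197/419766841]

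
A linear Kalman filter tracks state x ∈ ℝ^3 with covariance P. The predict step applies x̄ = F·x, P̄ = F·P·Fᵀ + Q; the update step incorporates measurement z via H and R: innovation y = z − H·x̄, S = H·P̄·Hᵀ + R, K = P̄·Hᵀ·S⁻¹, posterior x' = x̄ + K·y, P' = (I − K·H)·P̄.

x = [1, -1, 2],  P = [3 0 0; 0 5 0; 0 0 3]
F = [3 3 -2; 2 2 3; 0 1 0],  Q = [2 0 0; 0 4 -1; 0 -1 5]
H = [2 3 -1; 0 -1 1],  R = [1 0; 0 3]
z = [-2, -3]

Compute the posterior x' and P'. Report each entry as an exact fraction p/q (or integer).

x' = [-49993/10165, 23496/10165, -9162/10165]
P' = [251378/30495 -66812/10165 -36661/10165; -66812/10165 59019/10165 42267/10165; -36661/10165 42267/10165 52506/10165]

x̄ = F·x = [-4, 6, -1]
P̄ = F·P·Fᵀ + Q = [86 30 15; 30 63 9; 15 9 10]
y = z − H·x̄ = [-13, 4]
S = H·P̄·Hᵀ + R = [1168 -193; -193 58]
K = P̄·Hᵀ·S⁻¹ = [11431/30495 30151/30495; 1166/10165 -5584/10165; 973/10165 3413/10165]
x' = x̄ + K·y = [-49993/10165, 23496/10165, -9162/10165]
P' = (I − K·H)·P̄ = [251378/30495 -66812/10165 -36661/10165; -66812/10165 59019/10165 42267/10165; -36661/10165 42267/10165 52506/10165]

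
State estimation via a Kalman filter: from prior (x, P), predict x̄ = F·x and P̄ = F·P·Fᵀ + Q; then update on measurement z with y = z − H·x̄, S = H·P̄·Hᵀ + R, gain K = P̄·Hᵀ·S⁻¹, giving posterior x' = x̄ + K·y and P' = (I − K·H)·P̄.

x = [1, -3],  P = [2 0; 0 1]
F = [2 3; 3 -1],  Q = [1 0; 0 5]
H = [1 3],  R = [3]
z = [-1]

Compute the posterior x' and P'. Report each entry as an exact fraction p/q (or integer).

x' = [-859/97, 258/97]
P' = [1071/97 -342/97; -342/97 141/97]

x̄ = F·x = [-7, 6]
P̄ = F·P·Fᵀ + Q = [18 9; 9 24]
y = z − H·x̄ = [-12]
S = H·P̄·Hᵀ + R = [291]
K = P̄·Hᵀ·S⁻¹ = [15/97; 27/97]
x' = x̄ + K·y = [-859/97, 258/97]
P' = (I − K·H)·P̄ = [1071/97 -342/97; -342/97 141/97]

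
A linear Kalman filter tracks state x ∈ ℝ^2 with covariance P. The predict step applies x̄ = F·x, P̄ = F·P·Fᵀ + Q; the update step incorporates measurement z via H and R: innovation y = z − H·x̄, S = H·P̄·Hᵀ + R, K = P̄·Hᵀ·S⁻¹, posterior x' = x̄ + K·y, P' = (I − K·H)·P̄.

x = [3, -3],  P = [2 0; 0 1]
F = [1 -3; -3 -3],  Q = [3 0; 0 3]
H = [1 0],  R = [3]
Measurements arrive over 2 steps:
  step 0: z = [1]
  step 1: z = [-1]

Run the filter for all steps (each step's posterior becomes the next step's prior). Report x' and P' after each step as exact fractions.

step 0: x' = [50/17, -33/17], P' = [42/17 9/17; 9/17 501/17]
step 1: x' = [-1367/1533, -6347/511], P' = [1516/511 1479/511; 1479/511 24627/511]

step 0: x̄ = F·x = [12, 0]
step 0: P̄ = F·P·Fᵀ + Q = [14 3; 3 30]
step 0: y = z − H·x̄ = [-11]
step 0: S = H·P̄·Hᵀ + R = [17]
step 0: K = P̄·Hᵀ·S⁻¹ = [14/17; 3/17]
step 0: x' = x̄ + K·y = [50/17, -33/17]
step 0: P' = (I − K·H)·P̄ = [42/17 9/17; 9/17 501/17]
step 1: x̄ = F·x = [149/17, -3]
step 1: P̄ = F·P·Fᵀ + Q = [4548/17 261; 261 300]
step 1: y = z − H·x̄ = [-166/17]
step 1: S = H·P̄·Hᵀ + R = [4599/17]
step 1: K = P̄·Hᵀ·S⁻¹ = [1516/1533; 493/511]
step 1: x' = x̄ + K·y = [-1367/1533, -6347/511]
step 1: P' = (I − K·H)·P̄ = [1516/511 1479/511; 1479/511 24627/511]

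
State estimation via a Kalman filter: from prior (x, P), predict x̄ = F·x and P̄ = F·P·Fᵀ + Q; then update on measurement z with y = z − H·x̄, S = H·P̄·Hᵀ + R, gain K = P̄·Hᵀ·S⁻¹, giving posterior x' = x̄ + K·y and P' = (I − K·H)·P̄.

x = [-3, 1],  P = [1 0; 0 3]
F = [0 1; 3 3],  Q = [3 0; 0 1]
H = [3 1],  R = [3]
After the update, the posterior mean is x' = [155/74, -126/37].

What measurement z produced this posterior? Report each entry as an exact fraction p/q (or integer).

x̄ = F·x = [1, -6]
P̄ = F·P·Fᵀ + Q = [6 9; 9 37]
S = H·P̄·Hᵀ + R = [148]
K = P̄·Hᵀ·S⁻¹ = [27/148; 16/37]
x' − x̄ = [81/74, 96/37] = K·y
y = (KᵀK)⁻¹·Kᵀ·(x' − x̄) = [6]
z = y + H·x̄ = [6] + [-3] = [3]

z = [3]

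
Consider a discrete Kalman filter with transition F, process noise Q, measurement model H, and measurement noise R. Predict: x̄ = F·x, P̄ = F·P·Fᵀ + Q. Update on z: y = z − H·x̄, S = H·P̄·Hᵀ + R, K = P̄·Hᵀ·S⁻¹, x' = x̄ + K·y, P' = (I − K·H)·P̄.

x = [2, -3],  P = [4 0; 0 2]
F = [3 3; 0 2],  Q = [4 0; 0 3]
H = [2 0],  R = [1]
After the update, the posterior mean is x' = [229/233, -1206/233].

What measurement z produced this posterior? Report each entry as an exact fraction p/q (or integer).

x̄ = F·x = [-3, -6]
P̄ = F·P·Fᵀ + Q = [58 12; 12 11]
S = H·P̄·Hᵀ + R = [233]
K = P̄·Hᵀ·S⁻¹ = [116/233; 24/233]
x' − x̄ = [928/233, 192/233] = K·y
y = (KᵀK)⁻¹·Kᵀ·(x' − x̄) = [8]
z = y + H·x̄ = [8] + [-6] = [2]

z = [2]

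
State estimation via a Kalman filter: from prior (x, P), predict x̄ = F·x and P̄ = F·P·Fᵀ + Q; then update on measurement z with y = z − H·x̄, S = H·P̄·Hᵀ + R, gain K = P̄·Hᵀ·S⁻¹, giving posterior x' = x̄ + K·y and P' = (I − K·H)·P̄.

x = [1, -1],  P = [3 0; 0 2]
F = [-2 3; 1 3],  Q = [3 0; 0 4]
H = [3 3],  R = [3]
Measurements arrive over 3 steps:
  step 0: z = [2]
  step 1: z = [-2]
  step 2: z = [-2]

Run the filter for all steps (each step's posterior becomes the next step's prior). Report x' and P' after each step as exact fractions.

step 0: x' = [-200/247, 357/247], P' = [2076/247 -2031/247; -2031/247 2068/247]
step 1: x' = [-187387/154061, 85933/154061], P' = [459189/154061 -422898/154061; -422898/154061 875839/308122]
step 2: x' = [31424825/67286543, -75476828/67286543], P' = [397899399/134573086 -366686235/134573086; -366686235/134573086 380228059/134573086]

step 0: x̄ = F·x = [-5, -2]
step 0: P̄ = F·P·Fᵀ + Q = [33 12; 12 25]
step 0: y = z − H·x̄ = [23]
step 0: S = H·P̄·Hᵀ + R = [741]
step 0: K = P̄·Hᵀ·S⁻¹ = [45/247; 37/247]
step 0: x' = x̄ + K·y = [-200/247, 357/247]
step 0: P' = (I − K·H)·P̄ = [2076/247 -2031/247; -2031/247 2068/247]
step 1: x̄ = F·x = [1471/247, 67/19]
step 1: P̄ = F·P·Fᵀ + Q = [52029/247 1581/19; 1581/19 730/19]
step 1: y = z − H·x̄ = [-7520/247]
step 1: S = H·P̄·Hᵀ + R = [924366/247]
step 1: K = P̄·Hᵀ·S⁻¹ = [36291/154061; 30043/308122]
step 1: x' = x̄ + K·y = [-187387/154061, 85933/154061]
step 1: P' = (I − K·H)·P̄ = [459189/154061 -422898/154061; -422898/154061 875839/308122]
step 2: x̄ = F·x = [632573/154061, 70412/154061]
step 2: P̄ = F·P·Fᵀ + Q = [22629981/308122 8583183/308122; 8583183/308122 4958641/308122]
step 2: y = z − H·x̄ = [-2417077/154061]
step 2: S = H·P̄·Hᵀ + R = [201859629/154061]
step 2: K = P̄·Hᵀ·S⁻¹ = [15606582/67286543; 6770912/67286543]
step 2: x' = x̄ + K·y = [31424825/67286543, -75476828/67286543]
step 2: P' = (I − K·H)·P̄ = [397899399/134573086 -366686235/134573086; -366686235/134573086 380228059/134573086]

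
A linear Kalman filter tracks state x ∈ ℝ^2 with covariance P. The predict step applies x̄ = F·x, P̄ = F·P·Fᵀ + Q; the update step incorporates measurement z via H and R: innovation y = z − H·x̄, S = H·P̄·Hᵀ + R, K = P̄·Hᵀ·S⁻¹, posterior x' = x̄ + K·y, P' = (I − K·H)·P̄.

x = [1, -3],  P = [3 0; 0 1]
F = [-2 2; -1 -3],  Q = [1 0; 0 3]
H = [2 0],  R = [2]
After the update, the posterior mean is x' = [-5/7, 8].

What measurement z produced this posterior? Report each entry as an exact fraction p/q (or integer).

x̄ = F·x = [-8, 8]
P̄ = F·P·Fᵀ + Q = [17 0; 0 15]
S = H·P̄·Hᵀ + R = [70]
K = P̄·Hᵀ·S⁻¹ = [17/35; 0]
x' − x̄ = [51/7, 0] = K·y
y = (KᵀK)⁻¹·Kᵀ·(x' − x̄) = [15]
z = y + H·x̄ = [15] + [-16] = [-1]

z = [-1]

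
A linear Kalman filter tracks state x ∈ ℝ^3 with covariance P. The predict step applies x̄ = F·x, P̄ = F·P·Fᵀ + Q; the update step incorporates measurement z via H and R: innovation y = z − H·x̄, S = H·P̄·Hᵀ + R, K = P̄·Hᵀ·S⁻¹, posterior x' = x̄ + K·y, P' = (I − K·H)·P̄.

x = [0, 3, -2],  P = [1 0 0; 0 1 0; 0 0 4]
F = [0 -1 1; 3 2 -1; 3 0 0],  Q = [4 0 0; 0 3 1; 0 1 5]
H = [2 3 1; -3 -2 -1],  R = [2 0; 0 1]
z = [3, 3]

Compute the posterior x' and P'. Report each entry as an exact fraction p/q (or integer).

x̄ = F·x = [-5, 8, 0]
P̄ = F·P·Fᵀ + Q = [9 -6 0; -6 20 10; 0 10 14]
y = z − H·x̄ = [-11, 4]
S = H·P̄·Hᵀ + R = [220 -160; -160 144]
K = P̄·Hᵀ·S⁻¹ = [-15/38 -165/304; 101/190 7/19; 14/95 -11/152]
x' = x̄ + K·y = [-215/76, 689/190, -363/190]
P' = (I − K·H)·P̄ = [261/304 -9/19 -165/152; -9/19 91/95 -82/95; -165/152 -82/95 1921/380]

x' = [-215/76, 689/190, -363/190]
P' = [261/304 -9/19 -165/152; -9/19 91/95 -82/95; -165/152 -82/95 1921/380]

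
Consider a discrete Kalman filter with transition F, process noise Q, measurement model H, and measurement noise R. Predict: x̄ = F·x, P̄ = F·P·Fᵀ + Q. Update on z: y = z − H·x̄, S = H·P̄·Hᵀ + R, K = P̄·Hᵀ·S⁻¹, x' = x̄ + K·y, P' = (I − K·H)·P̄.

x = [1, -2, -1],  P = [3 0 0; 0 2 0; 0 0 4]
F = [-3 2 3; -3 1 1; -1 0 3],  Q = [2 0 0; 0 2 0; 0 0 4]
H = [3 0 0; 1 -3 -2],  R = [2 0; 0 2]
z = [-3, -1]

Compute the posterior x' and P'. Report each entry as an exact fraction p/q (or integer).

x̄ = F·x = [-10, -6, -4]
P̄ = F·P·Fᵀ + Q = [73 43 45; 43 35 21; 45 21 43]
y = z − H·x̄ = [27, -17]
S = H·P̄·Hᵀ + R = [659 -438; -438 376]
K = P̄·Hᵀ·S⁻¹ = [4599/13985 -73/13985; 738/13985 -6017/27970; 1302/13985 -4703/27970]
x' = x̄ + K·y = [-14436/13985, -25679/27970, 38379/27970]
P' = (I − K·H)·P̄ = [3066/13985 492/13985 868/13985; 492/13985 81389/13985 -118829/13985; 868/13985 -118829/13985 181029/13985]

x' = [-14436/13985, -25679/27970, 38379/27970]
P' = [3066/13985 492/13985 868/13985; 492/13985 81389/13985 -118829/13985; 868/13985 -118829/13985 181029/13985]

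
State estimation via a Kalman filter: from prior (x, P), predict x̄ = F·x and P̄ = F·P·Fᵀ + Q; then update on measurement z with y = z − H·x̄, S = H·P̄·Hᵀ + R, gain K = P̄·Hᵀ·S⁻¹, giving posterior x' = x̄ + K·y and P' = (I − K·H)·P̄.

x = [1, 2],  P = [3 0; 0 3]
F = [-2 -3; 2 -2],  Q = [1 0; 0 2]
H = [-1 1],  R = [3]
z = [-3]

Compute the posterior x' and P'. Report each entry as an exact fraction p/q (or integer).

x' = [-50/19, -98/19]
P' = [1124/57 1022/57; 1022/57 1082/57]

x̄ = F·x = [-8, -2]
P̄ = F·P·Fᵀ + Q = [40 6; 6 26]
y = z − H·x̄ = [-9]
S = H·P̄·Hᵀ + R = [57]
K = P̄·Hᵀ·S⁻¹ = [-34/57; 20/57]
x' = x̄ + K·y = [-50/19, -98/19]
P' = (I − K·H)·P̄ = [1124/57 1022/57; 1022/57 1082/57]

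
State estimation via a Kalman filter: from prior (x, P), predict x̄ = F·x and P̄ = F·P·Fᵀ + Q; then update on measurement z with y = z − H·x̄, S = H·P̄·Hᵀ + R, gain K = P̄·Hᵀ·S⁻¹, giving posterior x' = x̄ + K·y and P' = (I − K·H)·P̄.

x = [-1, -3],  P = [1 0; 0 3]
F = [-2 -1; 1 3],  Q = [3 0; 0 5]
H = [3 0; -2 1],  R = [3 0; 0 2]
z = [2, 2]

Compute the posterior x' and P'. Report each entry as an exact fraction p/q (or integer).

x̄ = F·x = [5, -10]
P̄ = F·P·Fᵀ + Q = [10 -11; -11 33]
y = z − H·x̄ = [-13, 22]
S = H·P̄·Hᵀ + R = [93 -93; -93 119]
K = P̄·Hᵀ·S⁻¹ = [229/806 -1/26; 198/403 11/13]
x' = x̄ + K·y = [371/806, 898/403]
P' = (I − K·H)·P̄ = [229/806 198/403; 198/403 1078/403]

x' = [371/806, 898/403]
P' = [229/806 198/403; 198/403 1078/403]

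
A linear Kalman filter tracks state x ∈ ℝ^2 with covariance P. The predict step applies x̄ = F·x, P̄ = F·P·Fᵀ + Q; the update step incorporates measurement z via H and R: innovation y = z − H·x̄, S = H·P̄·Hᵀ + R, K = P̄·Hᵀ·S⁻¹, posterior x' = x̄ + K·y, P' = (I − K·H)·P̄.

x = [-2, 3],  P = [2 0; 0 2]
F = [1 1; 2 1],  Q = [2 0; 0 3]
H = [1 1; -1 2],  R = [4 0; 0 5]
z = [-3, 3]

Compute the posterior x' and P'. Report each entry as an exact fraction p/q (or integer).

x̄ = F·x = [1, -1]
P̄ = F·P·Fᵀ + Q = [6 6; 6 13]
y = z − H·x̄ = [-3, 6]
S = H·P̄·Hᵀ + R = [35 26; 26 39]
K = P̄·Hᵀ·S⁻¹ = [24/53 -102/689; 17/53 206/689]
x' = x̄ + K·y = [-859/689, -116/689]
P' = (I − K·H)·P̄ = [1002/689 246/689; 246/689 638/689]

x' = [-859/689, -116/689]
P' = [1002/689 246/689; 246/689 638/689]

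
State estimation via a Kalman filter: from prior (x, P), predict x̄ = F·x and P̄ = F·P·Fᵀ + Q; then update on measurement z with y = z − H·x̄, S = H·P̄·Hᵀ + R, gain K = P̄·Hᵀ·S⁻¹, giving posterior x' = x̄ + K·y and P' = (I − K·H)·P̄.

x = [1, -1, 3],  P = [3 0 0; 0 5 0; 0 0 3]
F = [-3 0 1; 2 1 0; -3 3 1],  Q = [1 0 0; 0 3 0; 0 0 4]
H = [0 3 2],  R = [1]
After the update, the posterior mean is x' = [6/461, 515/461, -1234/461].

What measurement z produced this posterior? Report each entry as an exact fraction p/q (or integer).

z = [-2]

x̄ = F·x = [0, 1, -3]
P̄ = F·P·Fᵀ + Q = [31 -18 30; -18 20 -3; 30 -3 79]
S = H·P̄·Hᵀ + R = [461]
K = P̄·Hᵀ·S⁻¹ = [6/461; 54/461; 149/461]
x' − x̄ = [6/461, 54/461, 149/461] = K·y
y = (KᵀK)⁻¹·Kᵀ·(x' − x̄) = [1]
z = y + H·x̄ = [1] + [-3] = [-2]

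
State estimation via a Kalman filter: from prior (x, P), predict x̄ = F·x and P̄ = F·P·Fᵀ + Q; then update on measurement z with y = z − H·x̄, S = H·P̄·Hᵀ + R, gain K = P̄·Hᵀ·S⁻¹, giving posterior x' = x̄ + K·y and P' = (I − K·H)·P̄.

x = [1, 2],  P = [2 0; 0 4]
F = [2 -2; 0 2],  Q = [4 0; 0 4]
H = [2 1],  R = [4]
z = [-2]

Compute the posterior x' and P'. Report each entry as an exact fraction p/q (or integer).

x' = [-28/9, 13/3]
P' = [52/9 -28/3; -28/3 18]

x̄ = F·x = [-2, 4]
P̄ = F·P·Fᵀ + Q = [28 -16; -16 20]
y = z − H·x̄ = [-2]
S = H·P̄·Hᵀ + R = [72]
K = P̄·Hᵀ·S⁻¹ = [5/9; -1/6]
x' = x̄ + K·y = [-28/9, 13/3]
P' = (I − K·H)·P̄ = [52/9 -28/3; -28/3 18]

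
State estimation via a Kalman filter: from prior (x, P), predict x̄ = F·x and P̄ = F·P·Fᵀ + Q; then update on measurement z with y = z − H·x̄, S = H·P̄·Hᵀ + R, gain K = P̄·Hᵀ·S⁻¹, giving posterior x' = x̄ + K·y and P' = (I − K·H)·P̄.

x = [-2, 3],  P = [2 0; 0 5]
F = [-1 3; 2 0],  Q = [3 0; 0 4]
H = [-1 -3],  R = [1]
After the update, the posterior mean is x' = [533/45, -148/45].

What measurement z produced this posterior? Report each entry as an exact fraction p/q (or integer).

x̄ = F·x = [11, -4]
P̄ = F·P·Fᵀ + Q = [50 -4; -4 12]
S = H·P̄·Hᵀ + R = [135]
K = P̄·Hᵀ·S⁻¹ = [-38/135; -32/135]
x' − x̄ = [38/45, 32/45] = K·y
y = (KᵀK)⁻¹·Kᵀ·(x' − x̄) = [-3]
z = y + H·x̄ = [-3] + [1] = [-2]

z = [-2]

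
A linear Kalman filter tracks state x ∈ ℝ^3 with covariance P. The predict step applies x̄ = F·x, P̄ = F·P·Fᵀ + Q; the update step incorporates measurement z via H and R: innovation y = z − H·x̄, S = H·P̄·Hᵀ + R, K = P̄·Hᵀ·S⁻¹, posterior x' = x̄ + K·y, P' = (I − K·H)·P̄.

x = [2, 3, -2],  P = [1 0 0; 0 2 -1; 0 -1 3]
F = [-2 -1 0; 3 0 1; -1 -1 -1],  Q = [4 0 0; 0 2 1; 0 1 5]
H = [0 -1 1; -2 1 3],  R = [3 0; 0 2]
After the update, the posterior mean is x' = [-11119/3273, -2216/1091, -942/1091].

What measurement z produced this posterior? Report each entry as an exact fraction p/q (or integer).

z = [2, 2]

x̄ = F·x = [-7, 4, -3]
P̄ = F·P·Fᵀ + Q = [10 -5 3; -5 14 -4; 3 -4 9]
S = H·P̄·Hᵀ + R = [34 5; 5 97]
K = P̄·Hᵀ·S⁻¹ = [856/3273 -584/3273; -602/1091 166/1091; 392/1091 171/1091]
x' − x̄ = [11792/3273, -6580/1091, 2331/1091] = K·y
y = (KᵀK)⁻¹·Kᵀ·(x' − x̄) = [9, -7]
z = y + H·x̄ = [9, -7] + [-7, 9] = [2, 2]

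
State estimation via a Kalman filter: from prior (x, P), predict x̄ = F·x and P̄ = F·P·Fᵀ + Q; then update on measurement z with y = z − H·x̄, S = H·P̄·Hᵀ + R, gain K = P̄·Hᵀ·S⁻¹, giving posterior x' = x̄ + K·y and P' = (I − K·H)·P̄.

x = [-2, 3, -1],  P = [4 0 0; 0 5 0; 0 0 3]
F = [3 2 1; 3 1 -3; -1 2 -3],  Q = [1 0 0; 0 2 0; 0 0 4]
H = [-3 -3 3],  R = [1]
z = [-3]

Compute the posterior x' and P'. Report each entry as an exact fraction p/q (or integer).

x̄ = F·x = [-1, 0, 11]
P̄ = F·P·Fᵀ + Q = [60 37 -1; 37 70 25; -1 25 55]
y = z − H·x̄ = [-39]
S = H·P̄·Hᵀ + R = [1900]
K = P̄·Hᵀ·S⁻¹ = [-147/950; -123/950; 93/1900]
x' = x̄ + K·y = [4783/950, 4797/950, 17273/1900]
P' = (I − K·H)·P̄ = [6891/475 -506/475 12721/950; -506/475 18121/475 35189/950; 12721/950 35189/950 95851/1900]

x' = [4783/950, 4797/950, 17273/1900]
P' = [6891/475 -506/475 12721/950; -506/475 18121/475 35189/950; 12721/950 35189/950 95851/1900]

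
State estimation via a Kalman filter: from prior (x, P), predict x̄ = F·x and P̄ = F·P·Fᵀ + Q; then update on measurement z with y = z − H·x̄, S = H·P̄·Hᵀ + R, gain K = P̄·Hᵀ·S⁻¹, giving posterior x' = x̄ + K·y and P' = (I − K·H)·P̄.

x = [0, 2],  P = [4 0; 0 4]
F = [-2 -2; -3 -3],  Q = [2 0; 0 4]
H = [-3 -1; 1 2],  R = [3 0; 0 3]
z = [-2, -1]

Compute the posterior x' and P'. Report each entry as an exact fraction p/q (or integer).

x̄ = F·x = [-4, -6]
P̄ = F·P·Fᵀ + Q = [34 48; 48 76]
y = z − H·x̄ = [-20, 15]
S = H·P̄·Hᵀ + R = [673 -590; -590 533]
K = P̄·Hᵀ·S⁻¹ = [-3250/10609 -1010/10609; 740/10609 4800/10609]
x' = x̄ + K·y = [7414/10609, -6454/10609]
P' = (I − K·H)·P̄ = [4506/10609 -3768/10609; -3768/10609 9084/10609]

x' = [7414/10609, -6454/10609]
P' = [4506/10609 -3768/10609; -3768/10609 9084/10609]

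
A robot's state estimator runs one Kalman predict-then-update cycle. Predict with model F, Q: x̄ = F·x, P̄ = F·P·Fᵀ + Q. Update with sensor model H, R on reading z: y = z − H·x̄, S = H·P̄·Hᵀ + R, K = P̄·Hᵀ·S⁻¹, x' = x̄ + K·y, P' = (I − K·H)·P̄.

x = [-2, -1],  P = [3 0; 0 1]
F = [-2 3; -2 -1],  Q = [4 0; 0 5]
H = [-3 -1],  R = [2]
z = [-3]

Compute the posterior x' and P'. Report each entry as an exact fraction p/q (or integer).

x̄ = F·x = [1, 5]
P̄ = F·P·Fᵀ + Q = [25 9; 9 18]
y = z − H·x̄ = [5]
S = H·P̄·Hᵀ + R = [299]
K = P̄·Hᵀ·S⁻¹ = [-84/299; -45/299]
x' = x̄ + K·y = [-121/299, 1270/299]
P' = (I − K·H)·P̄ = [419/299 -1089/299; -1089/299 3357/299]

x' = [-121/299, 1270/299]
P' = [419/299 -1089/299; -1089/299 3357/299]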